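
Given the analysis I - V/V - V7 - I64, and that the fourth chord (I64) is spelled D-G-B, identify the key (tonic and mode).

G major

The anchor chord is a major triad on G, labeled I64.
If G is scale degree 1 and the mode makes that degree carry a major triad, the tonic is G and the mode is major.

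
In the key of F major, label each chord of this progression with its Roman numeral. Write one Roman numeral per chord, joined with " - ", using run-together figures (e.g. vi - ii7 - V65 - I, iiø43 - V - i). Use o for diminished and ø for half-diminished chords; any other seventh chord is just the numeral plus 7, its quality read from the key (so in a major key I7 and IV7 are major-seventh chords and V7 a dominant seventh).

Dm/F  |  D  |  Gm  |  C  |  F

vi6 - V/ii - ii - V - I

Dm/F: minor triad on D = scale degree 6 → vi6.
D is the secondary dominant of ii (major triad on D): V/ii.
Gm has root G, degree 2 in F major, so ii.
C has root C, degree 5 in F major, so V.
F: root F is the tonic; major triad there is I.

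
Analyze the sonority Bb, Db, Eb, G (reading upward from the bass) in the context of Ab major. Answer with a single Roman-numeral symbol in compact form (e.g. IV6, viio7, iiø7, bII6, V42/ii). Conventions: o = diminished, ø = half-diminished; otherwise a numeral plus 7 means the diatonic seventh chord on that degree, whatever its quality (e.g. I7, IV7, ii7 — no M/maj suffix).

V43

Stacked in thirds the chord is Eb-G-Bb-Db: a dominant seventh chord on Eb.
Eb is scale degree 5 in Ab major, and a dominant seventh chord on that degree is written V7.
With Bb in the bass the chord is in second inversion, so the figured bass is 43.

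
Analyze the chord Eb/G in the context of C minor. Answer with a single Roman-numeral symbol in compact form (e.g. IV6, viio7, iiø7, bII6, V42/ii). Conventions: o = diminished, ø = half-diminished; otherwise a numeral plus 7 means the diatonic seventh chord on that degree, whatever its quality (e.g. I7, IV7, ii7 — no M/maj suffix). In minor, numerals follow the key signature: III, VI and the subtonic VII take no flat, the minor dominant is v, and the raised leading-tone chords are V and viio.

III6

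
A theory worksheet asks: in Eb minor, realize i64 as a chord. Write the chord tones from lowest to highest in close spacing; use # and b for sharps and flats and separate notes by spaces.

Bb Eb Gb

The numeral's case and figure indicate a minor triad. In Eb minor its root, the tonic, is Eb.
Stacking thirds from Eb gives Eb-Gb-Bb.
With the 64 figure the chord is in second inversion; from the bass Bb upward in close position it reads Bb-Eb-Gb.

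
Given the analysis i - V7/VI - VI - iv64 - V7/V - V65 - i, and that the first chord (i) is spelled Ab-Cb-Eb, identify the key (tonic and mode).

i is given as Ab-Cb-Eb — a minor triad with root Ab.
If Ab is scale degree 1 and the mode makes that degree carry a minor triad, the tonic is Ab and the mode is minor.

Ab minor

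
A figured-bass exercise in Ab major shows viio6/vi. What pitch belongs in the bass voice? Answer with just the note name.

The applied chord viio6/vi is rooted on E: E-G-Bb.
The figure 6 means first inversion — the third is in the bass.

G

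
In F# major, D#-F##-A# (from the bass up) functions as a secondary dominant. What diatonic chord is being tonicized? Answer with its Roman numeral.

The chord is a major triad on D#.
A dominant resolves down a perfect fifth: D# → G#. In F# major, G# is scale degree 2, i.e. ii.

ii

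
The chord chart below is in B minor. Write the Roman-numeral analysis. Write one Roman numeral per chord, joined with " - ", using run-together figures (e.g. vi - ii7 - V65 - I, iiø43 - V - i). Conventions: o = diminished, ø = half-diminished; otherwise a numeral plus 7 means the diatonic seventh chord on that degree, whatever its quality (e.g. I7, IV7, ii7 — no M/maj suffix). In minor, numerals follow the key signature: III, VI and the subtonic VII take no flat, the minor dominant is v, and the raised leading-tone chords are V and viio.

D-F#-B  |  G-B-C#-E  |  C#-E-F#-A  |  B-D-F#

D-F#-B: root B is the tonic; minor triad there is i6.
G-B-C#-E has root C#, degree 2 in B minor, so iiø43.
C#-E-F#-A: root F# is the dominant; minor seventh chord there is v43.
B-D-F#: minor triad on B = scale degree 1 → i.

i6 - iiø43 - v43 - i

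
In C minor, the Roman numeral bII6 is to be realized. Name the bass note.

F

bII in C minor has root Db; the chord is Db-F-Ab.
The figure 6 means first inversion — the third is in the bass.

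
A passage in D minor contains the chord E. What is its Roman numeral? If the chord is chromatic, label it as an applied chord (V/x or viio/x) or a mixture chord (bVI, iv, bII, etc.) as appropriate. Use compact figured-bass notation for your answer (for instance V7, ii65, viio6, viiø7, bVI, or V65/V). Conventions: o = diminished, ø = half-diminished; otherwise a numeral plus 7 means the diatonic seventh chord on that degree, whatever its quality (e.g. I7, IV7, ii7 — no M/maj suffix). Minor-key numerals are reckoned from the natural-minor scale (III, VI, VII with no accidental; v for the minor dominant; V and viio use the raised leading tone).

Stacked in thirds the chord is E-G#-B: a major triad on E.
E is not a diatonic chord root with this quality in D minor, but it lies a perfect fifth above A (V), so the chord functions as an applied dominant of V.

V/V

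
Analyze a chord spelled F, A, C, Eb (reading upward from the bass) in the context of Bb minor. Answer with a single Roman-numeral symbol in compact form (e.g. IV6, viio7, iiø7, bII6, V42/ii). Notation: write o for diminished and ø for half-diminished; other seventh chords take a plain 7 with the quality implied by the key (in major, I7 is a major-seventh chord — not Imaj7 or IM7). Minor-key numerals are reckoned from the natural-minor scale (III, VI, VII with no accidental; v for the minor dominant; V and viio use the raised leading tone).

V7

The pitches F-A-C-Eb form a dominant seventh chord rooted on F.
F is scale degree 5 in Bb minor, and a dominant seventh chord on that degree is written V7.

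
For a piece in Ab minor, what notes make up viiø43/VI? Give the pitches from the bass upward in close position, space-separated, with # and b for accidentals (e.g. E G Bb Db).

The slash marks an applied leading-tone chord: viio of VI. In Ab minor, VI is Fb, so the leading tone to it is Eb, a half step below.
Building a half-diminished seventh chord on Eb gives Eb-Gb-Bbb-Db.
The figured bass 43 indicates second inversion, placing the fifth (Bbb) in the bass: Bbb-Db-Eb-Gb.

Bbb Db Eb Gb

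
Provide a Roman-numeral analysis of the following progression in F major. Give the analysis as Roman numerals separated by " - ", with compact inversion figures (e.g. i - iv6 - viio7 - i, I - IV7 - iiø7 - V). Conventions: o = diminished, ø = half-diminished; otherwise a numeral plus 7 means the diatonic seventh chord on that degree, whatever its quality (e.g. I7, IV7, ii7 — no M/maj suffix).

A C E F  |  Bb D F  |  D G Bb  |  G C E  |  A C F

I65 - IV - ii64 - V64 - I6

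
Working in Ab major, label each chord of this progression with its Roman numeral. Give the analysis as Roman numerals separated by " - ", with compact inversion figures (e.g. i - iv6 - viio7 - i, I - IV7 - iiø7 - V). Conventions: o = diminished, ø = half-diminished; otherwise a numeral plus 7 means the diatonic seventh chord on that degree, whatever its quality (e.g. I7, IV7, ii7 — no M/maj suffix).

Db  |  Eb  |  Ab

IV - V - I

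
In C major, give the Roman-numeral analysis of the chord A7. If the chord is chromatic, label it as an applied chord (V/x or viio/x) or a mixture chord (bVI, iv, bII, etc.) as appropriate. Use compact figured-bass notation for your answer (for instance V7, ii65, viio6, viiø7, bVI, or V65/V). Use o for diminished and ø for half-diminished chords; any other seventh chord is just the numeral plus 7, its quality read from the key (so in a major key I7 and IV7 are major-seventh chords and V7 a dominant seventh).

V7/ii

The pitches A-C#-E-G form a dominant seventh chord rooted on A.
A is not a diatonic chord root with this quality in C major, but it lies a perfect fifth above D (ii), so the chord functions as an applied dominant of ii.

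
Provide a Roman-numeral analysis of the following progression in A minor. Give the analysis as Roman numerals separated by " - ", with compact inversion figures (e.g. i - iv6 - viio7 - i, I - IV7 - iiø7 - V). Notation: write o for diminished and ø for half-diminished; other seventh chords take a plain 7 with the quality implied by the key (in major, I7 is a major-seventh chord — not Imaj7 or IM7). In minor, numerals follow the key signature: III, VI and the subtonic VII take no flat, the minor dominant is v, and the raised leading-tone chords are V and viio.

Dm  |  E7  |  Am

iv - V7 - i

Dm: minor triad on D = scale degree 4 → iv.
E7: root E is the dominant; dominant seventh chord there is V7.
Am: minor triad on A = scale degree 1 → i.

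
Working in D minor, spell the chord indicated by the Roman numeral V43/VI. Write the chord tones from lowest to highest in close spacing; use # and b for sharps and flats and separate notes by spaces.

C Eb F A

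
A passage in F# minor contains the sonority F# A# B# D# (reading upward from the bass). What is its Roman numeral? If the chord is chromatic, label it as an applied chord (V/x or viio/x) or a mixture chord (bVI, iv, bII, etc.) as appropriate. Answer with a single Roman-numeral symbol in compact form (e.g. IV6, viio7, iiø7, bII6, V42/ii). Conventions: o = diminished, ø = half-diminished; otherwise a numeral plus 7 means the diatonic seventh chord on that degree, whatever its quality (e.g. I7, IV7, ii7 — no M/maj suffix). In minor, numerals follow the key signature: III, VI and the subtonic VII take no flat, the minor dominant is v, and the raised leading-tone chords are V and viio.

The pitches B#-D#-F#-A# form a half-diminished seventh chord rooted on B#.
B# sits a half step below C# (V in F# minor); a diminished chord there is the applied leading-tone chord of V.
With F# in the bass the chord is in second inversion, so the figured bass is 43.

viiø43/V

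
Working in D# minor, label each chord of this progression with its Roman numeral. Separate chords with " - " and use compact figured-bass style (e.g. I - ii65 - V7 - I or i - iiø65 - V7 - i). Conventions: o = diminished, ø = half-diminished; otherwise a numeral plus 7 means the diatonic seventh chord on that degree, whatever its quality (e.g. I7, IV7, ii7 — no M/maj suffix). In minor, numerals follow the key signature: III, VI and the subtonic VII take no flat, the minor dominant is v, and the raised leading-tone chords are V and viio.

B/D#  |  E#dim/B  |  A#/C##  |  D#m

B/D#: root B is the submediant; major triad there is VI6.
E#dim/B: diminished triad on E# = scale degree 2 → iio64.
A#/C##: major triad on A# = scale degree 5 → V6.
D#m has root D#, degree 1 in D# minor, so i.

VI6 - iio64 - V6 - i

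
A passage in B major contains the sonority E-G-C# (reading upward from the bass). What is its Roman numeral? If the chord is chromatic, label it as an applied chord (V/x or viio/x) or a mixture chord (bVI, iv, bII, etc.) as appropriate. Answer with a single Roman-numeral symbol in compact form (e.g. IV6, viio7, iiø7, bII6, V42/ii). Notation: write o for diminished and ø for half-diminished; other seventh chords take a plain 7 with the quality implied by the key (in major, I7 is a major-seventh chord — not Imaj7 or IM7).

iio6

Stacked in thirds the chord is C#-E-G: a diminished triad on C#.
C# is the second degree of B major. This is the diminished supertonic triad, borrowed from the parallel minor.
With E in the bass the chord is in first inversion, so the figured bass is 6.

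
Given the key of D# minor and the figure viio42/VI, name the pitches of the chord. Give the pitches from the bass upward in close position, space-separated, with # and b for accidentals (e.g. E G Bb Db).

G A# C# E

viio42/VI is a secondary leading-tone chord. The target VI is B in D# minor; the applied chord is rooted a semitone below, on A#.
Building a fully diminished seventh chord on A# gives A#-C#-E-G.
The figured bass 42 indicates third inversion, placing the seventh (G) in the bass: G-A#-C#-E.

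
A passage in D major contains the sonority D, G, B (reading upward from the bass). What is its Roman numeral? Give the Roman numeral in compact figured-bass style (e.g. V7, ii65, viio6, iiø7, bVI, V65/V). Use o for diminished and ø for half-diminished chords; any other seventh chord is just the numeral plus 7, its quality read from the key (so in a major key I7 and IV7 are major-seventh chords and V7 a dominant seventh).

The pitches G-B-D form a major triad rooted on G.
G is scale degree 4 in D major, and a major triad on that degree is written IV.
With D in the bass the chord is in second inversion, so the figured bass is 64.

IV64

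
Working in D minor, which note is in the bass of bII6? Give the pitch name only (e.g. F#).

G

bII in D minor has root Eb; the chord is Eb-G-Bb.
The figure 6 means first inversion — the third is in the bass.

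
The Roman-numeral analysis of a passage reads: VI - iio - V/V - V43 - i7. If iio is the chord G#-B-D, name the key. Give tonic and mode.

F# minor

The anchor chord is a diminished triad on G#, labeled iio.
Counting down one scale step from G# places the tonic on F#; a diminished triad on degree 2 is diatonic only in minor.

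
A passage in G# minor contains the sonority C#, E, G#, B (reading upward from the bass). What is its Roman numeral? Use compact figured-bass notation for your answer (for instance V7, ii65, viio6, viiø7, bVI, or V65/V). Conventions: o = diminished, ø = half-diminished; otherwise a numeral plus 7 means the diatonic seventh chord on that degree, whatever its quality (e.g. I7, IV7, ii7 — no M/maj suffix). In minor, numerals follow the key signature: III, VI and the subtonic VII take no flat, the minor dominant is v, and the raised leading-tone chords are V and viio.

iv7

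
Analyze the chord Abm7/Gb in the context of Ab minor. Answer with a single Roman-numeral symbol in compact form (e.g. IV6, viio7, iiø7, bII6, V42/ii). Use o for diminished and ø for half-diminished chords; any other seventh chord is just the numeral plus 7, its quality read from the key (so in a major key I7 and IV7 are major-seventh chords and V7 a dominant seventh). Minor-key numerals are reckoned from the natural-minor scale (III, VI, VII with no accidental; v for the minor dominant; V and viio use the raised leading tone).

Stacked in thirds the chord is Ab-Cb-Eb-Gb: a minor seventh chord on Ab.
Ab is scale degree 1 in Ab minor, and a minor seventh chord on that degree is written i7.
With Gb in the bass the chord is in third inversion, so the figured bass is 42.

i42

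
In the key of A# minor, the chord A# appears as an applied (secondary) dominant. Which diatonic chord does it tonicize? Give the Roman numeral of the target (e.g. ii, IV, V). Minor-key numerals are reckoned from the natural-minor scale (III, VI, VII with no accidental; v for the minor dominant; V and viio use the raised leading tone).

iv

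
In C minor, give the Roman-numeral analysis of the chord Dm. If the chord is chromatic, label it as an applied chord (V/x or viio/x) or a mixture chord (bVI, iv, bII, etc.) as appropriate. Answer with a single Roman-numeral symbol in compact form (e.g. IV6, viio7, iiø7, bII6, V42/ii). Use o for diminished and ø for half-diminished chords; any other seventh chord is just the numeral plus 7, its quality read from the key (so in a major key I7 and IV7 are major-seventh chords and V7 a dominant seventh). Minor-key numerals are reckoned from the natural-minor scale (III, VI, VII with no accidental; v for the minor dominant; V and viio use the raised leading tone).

Stacked in thirds the chord is D-F-A: a minor triad on D.
D is the second degree of C minor. This is the minor supertonic, borrowed from the parallel major (the Dorian ii).

ii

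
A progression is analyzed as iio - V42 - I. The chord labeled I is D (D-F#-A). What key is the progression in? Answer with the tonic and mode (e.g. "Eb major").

The chord D is a major triad rooted on D; its label is I.
If D is scale degree 1 and the mode makes that degree carry a major triad, the tonic is D and the mode is major.

D major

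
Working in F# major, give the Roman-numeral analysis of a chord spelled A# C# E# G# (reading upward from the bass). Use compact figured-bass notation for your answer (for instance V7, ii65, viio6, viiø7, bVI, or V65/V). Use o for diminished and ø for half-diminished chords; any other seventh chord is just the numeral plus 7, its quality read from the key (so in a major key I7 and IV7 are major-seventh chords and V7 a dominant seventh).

The pitches A#-C#-E#-G# form a minor seventh chord rooted on A#.
In F# major, A# is the mediant; the diatonic minor seventh chord there is iii7.

iii7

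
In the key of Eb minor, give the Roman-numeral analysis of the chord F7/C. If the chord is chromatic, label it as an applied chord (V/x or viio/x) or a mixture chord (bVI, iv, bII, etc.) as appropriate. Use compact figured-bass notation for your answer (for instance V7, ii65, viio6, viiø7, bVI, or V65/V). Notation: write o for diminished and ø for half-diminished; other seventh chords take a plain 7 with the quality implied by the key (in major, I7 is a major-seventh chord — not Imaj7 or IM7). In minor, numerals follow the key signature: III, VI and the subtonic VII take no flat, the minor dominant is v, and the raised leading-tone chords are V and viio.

V43/V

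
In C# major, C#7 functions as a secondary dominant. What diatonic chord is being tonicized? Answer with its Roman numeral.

IV

The chord is a dominant seventh chord on C#.
A dominant resolves down a perfect fifth: C# → F#. In C# major, F# is scale degree 4, i.e. IV.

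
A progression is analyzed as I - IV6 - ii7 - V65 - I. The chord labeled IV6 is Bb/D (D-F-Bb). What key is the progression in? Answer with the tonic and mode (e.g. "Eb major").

The chord Bb/D is a major triad rooted on Bb; its label is IV6.
Counting down 3 scale steps from Bb places the tonic on F; a major triad on degree 4 is diatonic only in major.

F major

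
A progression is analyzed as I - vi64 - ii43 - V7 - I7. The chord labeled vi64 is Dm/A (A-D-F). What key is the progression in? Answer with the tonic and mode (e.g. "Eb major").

The anchor chord is a minor triad on D, labeled vi64.
If D is scale degree 6 and the mode makes that degree carry a minor triad, the tonic is F and the mode is major.

F major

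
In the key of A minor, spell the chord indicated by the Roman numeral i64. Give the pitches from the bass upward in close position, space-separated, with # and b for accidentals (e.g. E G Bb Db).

The numeral's case and figure indicate a minor triad. In A minor its root, the tonic, is A.
Stacking thirds from A gives A-C-E.
With the 64 figure the chord is in second inversion; from the bass E upward in close position it reads E-A-C.

E A C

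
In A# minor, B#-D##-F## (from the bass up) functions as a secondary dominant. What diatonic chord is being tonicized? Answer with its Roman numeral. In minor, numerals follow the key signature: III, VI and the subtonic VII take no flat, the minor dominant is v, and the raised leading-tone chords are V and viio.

The chord is a major triad on B#.
A dominant resolves down a perfect fifth: B# → E#. In A# minor, E# is scale degree 5, i.e. V.

V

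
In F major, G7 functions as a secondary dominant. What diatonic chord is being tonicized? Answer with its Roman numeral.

V

The chord is a dominant seventh chord on G.
A dominant resolves down a perfect fifth: G → C. In F major, C is scale degree 5, i.e. V.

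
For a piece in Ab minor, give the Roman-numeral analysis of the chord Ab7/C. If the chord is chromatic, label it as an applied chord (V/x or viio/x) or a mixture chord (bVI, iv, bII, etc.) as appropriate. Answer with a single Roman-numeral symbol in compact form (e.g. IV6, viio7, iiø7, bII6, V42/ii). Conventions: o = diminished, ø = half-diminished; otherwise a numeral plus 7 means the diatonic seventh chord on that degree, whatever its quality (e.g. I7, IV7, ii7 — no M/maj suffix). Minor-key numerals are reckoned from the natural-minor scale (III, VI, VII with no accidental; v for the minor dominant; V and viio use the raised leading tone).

Stacked in thirds the chord is Ab-C-Eb-Gb: a dominant seventh chord on Ab.
Ab is not a diatonic chord root with this quality in Ab minor, but it lies a perfect fifth above Db (iv), so the chord functions as an applied dominant of iv.
With C in the bass the chord is in first inversion, so the figured bass is 65.

V65/iv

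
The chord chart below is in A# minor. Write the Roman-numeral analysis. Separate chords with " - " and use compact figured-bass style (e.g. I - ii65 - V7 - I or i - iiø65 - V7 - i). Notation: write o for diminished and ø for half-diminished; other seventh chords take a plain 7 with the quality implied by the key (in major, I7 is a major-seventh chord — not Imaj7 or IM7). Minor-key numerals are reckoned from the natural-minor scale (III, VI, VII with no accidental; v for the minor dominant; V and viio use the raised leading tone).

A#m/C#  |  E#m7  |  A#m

i6 - v7 - i

A#m/C# has root A#, degree 1 in A# minor, so i6.
E#m7: root E# is the dominant; minor seventh chord there is v7.
A#m: minor triad on A# = scale degree 1 → i.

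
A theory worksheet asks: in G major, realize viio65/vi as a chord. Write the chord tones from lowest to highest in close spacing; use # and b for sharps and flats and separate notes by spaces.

F# A C D#

viio65/vi is a secondary leading-tone chord. The target vi is E in G major; the applied chord is rooted a semitone below, on D#.
Building a fully diminished seventh chord on D# gives D#-F#-A-C.
The figured bass 65 indicates first inversion, placing the third (F#) in the bass: F#-A-C-D#.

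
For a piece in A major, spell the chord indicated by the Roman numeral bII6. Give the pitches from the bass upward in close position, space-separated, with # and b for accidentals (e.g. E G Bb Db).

D F Bb

bII6 is the Neapolitan sixth — a major triad on the lowered second degree, here in its customary first inversion. In A major that root is Bb.
So the chord is Bb-D-F.
With the 6 figure the chord is in first inversion; from the bass D upward in close position it reads D-F-Bb.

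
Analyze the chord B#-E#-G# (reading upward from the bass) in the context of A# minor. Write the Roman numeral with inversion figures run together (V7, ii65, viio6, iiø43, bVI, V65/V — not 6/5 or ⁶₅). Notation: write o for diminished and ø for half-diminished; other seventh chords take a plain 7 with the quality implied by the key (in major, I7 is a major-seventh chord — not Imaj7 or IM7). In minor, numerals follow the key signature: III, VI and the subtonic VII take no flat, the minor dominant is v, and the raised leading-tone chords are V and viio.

v64

The pitches E#-G#-B# form a minor triad rooted on E#.
E# is scale degree 5 in A# minor, and a minor triad on that degree is written v.
With B# in the bass the chord is in second inversion, so the figured bass is 64.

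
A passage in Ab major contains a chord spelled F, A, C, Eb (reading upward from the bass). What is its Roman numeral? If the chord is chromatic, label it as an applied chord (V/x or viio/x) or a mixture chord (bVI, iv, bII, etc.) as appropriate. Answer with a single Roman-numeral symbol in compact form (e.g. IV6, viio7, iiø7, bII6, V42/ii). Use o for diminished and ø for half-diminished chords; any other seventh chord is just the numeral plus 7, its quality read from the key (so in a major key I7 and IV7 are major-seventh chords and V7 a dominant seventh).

Stacked in thirds the chord is F-A-C-Eb: a dominant seventh chord on F.
F is not a diatonic chord root with this quality in Ab major, but it lies a perfect fifth above Bb (ii), so the chord functions as an applied dominant of ii.

V7/ii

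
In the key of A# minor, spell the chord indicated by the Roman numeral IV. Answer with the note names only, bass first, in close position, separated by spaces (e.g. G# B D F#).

Scale degree 4 in A# minor is D#; here the chord built on it is altered to a major triad. IV is the major subdominant, borrowed from the parallel major.
So the chord is D#-F##-A#, a major triad.

D# F## A#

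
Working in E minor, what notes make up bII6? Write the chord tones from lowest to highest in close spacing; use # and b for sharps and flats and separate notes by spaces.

A C F

bII6 is the Neapolitan sixth — a major triad on the lowered second degree, here in its customary first inversion. In E minor that root is F.
So the chord is F-A-C, a major triad.
The figured bass 6 indicates first inversion, placing the third (A) in the bass: A-C-F.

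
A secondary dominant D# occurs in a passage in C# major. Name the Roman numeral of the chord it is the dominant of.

The chord is a major triad on D#.
A dominant resolves down a perfect fifth: D# → G#. In C# major, G# is scale degree 5, i.e. V.

V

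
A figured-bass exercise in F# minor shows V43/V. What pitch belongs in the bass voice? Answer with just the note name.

D#

The applied chord V43/V is rooted on G#: G#-B#-D#-F#.
The figure 43 means second inversion — the fifth is in the bass.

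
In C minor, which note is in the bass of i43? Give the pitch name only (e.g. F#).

i in C minor has root C; the chord is C-Eb-G-Bb.
The figure 43 means second inversion — the fifth is in the bass.

G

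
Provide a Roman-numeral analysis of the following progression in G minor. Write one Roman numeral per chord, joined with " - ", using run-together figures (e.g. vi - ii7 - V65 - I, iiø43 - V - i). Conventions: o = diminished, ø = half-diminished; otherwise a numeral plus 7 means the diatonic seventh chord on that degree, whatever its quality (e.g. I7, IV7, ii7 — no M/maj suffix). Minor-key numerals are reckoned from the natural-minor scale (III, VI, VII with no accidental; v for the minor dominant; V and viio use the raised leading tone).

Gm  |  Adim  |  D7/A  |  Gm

Gm has root G, degree 1 in G minor, so i.
Adim: diminished triad on A = scale degree 2 → iio.
D7/A: root D is the dominant; dominant seventh chord there is V43.
Gm: minor triad on G = scale degree 1 → i.

i - iio - V43 - i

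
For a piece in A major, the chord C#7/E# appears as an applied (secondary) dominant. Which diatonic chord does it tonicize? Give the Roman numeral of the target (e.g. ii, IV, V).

The chord is a dominant seventh chord on C#.
A dominant resolves down a perfect fifth: C# → F#. In A major, F# is scale degree 6, i.e. vi.

vi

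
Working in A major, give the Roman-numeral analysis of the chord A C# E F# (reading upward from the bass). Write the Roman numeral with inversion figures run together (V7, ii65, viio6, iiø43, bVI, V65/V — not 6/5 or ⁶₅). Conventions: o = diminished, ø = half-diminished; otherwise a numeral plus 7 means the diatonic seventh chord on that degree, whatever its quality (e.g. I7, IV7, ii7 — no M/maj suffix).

The pitches F#-A-C#-E form a minor seventh chord rooted on F#.
In A major, F# is the submediant; the diatonic minor seventh chord there is vi7.
With A in the bass the chord is in first inversion, so the figured bass is 65.

vi65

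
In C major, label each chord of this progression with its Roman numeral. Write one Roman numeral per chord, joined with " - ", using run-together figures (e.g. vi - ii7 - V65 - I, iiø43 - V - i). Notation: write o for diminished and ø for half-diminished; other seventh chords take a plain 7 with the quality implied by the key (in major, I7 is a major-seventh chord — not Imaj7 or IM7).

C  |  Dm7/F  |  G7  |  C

I - ii65 - V7 - I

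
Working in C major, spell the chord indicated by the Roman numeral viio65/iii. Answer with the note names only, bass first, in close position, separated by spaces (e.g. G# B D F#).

F# A C D#

viio65/iii is a secondary leading-tone chord. The target iii is E in C major; the applied chord is rooted a semitone below, on D#.
Building a fully diminished seventh chord on D# gives D#-F#-A-C.
With the 65 figure the chord is in first inversion; from the bass F# upward in close position it reads F#-A-C-D#.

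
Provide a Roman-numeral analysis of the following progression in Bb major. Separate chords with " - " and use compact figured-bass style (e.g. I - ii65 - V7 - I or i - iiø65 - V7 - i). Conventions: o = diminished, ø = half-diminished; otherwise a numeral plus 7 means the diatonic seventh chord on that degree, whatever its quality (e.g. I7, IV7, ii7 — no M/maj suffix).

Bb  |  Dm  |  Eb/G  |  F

Bb: root Bb is the tonic; major triad there is I.
Dm has root D, degree 3 in Bb major, so iii.
Eb/G: major triad on Eb = scale degree 4 → IV6.
F: major triad on F = scale degree 5 → V.

I - iii - IV6 - V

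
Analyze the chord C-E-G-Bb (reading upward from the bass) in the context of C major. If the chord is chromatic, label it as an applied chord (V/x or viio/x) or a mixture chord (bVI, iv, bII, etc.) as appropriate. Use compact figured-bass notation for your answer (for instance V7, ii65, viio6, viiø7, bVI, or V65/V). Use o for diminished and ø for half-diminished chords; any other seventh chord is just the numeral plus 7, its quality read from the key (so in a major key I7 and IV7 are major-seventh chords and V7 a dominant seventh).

V7/IV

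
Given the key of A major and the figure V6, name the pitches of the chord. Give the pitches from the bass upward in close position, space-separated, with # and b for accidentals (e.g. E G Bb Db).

In A major, the dominant is E, and the diatonic chord built there is a major triad.
That chord is spelled E-G#-B.
With the 6 figure the chord is in first inversion; from the bass G# upward in close position it reads G#-B-E.

G# B E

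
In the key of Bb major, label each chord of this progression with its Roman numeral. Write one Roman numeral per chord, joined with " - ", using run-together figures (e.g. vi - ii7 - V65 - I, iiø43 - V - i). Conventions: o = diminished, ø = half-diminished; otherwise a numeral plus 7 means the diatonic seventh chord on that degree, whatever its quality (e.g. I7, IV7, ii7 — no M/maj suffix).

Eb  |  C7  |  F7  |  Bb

Eb has root Eb, degree 4 in Bb major, so IV.
C7 is the secondary dominant of V (dominant seventh chord on C): V7/V.
F7 has root F, degree 5 in Bb major, so V7.
Bb: major triad on Bb = scale degree 1 → I.

IV - V7/V - V7 - I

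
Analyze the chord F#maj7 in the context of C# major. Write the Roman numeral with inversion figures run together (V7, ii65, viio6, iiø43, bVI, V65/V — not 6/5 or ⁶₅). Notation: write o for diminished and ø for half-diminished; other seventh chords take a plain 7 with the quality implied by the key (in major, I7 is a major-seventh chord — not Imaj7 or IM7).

The pitches F#-A#-C#-E# form a major seventh chord rooted on F#.
In C# major, F# is the subdominant; the diatonic major seventh chord there is IV7.

IV7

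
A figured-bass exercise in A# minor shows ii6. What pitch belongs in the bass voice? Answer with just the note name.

D#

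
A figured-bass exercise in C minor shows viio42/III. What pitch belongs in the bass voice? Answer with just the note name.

Cb

The applied chord viio42/III is rooted on D: D-F-Ab-Cb.
The figure 42 means third inversion — the seventh is in the bass.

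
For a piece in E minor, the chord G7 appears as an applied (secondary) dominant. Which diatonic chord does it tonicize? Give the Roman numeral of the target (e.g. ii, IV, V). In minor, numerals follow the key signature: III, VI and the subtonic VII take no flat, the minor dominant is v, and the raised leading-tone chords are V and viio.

VI

The chord is a dominant seventh chord on G.
A dominant resolves down a perfect fifth: G → C. In E minor, C is scale degree 6, i.e. VI.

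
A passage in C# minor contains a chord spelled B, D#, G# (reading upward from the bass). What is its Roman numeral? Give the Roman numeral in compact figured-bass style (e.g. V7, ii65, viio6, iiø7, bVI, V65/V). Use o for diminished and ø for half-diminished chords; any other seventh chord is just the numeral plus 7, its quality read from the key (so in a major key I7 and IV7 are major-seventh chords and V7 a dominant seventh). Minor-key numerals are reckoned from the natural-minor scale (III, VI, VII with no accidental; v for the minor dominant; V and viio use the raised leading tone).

v6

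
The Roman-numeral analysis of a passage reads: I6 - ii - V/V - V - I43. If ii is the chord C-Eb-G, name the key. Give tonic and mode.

ii is given as C-Eb-G — a minor triad with root C.
Counting down one scale step from C places the tonic on Bb; a minor triad on degree 2 is diatonic only in major.

Bb major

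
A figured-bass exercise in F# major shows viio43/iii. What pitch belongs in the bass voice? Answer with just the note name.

D#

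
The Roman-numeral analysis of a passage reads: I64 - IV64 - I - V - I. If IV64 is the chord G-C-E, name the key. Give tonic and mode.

G major

IV64 is given as G-C-E — a major triad with root C.
IV64 on C implies C is the subdominant; that puts the tonic at G, and the uppercase numeral fits major mode.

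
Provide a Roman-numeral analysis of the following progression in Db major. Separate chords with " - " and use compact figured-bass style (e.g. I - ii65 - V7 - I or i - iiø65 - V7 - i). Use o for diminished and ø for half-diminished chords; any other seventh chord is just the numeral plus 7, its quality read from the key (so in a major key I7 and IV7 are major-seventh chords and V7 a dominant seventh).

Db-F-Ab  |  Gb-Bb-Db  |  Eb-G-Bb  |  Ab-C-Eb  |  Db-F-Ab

I - IV - V/V - V - I

Db-F-Ab has root Db, degree 1 in Db major, so I.
Gb-Bb-Db: major triad on Gb = scale degree 4 → IV.
Eb-G-Bb: chromatic; Eb is V of V, so V/V.
Ab-C-Eb: major triad on Ab = scale degree 5 → V.
Db-F-Ab has root Db, degree 1 in Db major, so I.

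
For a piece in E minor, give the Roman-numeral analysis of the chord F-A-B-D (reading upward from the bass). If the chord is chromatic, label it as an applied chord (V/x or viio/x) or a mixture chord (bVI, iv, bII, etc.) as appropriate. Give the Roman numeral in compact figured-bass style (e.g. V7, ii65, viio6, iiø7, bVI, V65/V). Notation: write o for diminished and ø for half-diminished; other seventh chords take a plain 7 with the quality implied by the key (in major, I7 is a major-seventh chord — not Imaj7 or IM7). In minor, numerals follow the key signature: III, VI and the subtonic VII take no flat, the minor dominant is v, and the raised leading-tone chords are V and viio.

viiø43/VI

The pitches B-D-F-A form a half-diminished seventh chord rooted on B.
B sits a half step below C (VI in E minor); a diminished chord there is the applied leading-tone chord of VI.
With F in the bass the chord is in second inversion, so the figured bass is 43.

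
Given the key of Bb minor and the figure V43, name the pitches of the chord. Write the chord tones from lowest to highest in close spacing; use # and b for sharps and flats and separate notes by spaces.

C Eb F A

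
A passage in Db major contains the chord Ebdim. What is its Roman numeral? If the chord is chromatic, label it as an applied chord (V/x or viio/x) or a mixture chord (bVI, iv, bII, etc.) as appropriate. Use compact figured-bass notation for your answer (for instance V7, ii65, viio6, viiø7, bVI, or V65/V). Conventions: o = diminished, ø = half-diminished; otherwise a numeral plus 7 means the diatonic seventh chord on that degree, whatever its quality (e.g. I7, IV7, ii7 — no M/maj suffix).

The pitches Eb-Gb-Bbb form a diminished triad rooted on Eb.
Eb is the second degree of Db major. This is the diminished supertonic triad, borrowed from the parallel minor.

iio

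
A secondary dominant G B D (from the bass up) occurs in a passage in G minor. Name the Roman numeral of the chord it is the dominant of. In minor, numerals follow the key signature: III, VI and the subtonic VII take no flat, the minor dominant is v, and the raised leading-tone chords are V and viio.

The chord is a major triad on G.
A dominant resolves down a perfect fifth: G → C. In G minor, C is scale degree 4, i.e. iv.

iv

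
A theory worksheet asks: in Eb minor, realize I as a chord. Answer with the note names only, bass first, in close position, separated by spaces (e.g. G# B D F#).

Eb G Bb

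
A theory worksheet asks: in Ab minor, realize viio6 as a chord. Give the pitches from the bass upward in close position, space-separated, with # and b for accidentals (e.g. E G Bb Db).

In Ab minor, the leading-tone chord is built on the raised seventh degree, G.
Stacking thirds from G gives G-Bb-Db.
With the 6 figure the chord is in first inversion; from the bass Bb upward in close position it reads Bb-Db-G.

Bb Db G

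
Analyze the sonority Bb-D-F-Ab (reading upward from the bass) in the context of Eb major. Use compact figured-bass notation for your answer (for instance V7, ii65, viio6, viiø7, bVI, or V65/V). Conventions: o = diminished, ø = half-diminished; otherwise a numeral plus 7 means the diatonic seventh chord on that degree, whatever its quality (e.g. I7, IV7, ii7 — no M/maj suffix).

V7

Stacked in thirds the chord is Bb-D-F-Ab: a dominant seventh chord on Bb.
In Eb major, Bb is the dominant; the diatonic dominant seventh chord there is V7.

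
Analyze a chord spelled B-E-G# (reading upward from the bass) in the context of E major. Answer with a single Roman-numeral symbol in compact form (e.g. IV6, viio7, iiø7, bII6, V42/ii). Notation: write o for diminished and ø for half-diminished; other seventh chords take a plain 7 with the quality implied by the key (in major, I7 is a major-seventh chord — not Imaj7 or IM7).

The pitches E-G#-B form a major triad rooted on E.
In E major, E is the tonic; the diatonic major triad there is I.
With B in the bass the chord is in second inversion, so the figured bass is 64.

I64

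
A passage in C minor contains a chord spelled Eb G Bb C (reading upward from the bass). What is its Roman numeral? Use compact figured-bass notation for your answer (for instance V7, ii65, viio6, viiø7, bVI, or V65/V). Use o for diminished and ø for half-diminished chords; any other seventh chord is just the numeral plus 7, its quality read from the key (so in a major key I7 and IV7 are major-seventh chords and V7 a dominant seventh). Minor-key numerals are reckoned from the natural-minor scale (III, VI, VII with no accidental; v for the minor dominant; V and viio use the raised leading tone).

i65

Stacked in thirds the chord is C-Eb-G-Bb: a minor seventh chord on C.
C is scale degree 1 in C minor, and a minor seventh chord on that degree is written i7.
With Eb in the bass the chord is in first inversion, so the figured bass is 65.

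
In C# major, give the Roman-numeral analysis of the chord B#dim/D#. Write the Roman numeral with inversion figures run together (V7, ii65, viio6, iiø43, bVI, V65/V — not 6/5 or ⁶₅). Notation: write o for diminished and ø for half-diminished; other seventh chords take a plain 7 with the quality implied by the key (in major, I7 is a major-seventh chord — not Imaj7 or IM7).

viio6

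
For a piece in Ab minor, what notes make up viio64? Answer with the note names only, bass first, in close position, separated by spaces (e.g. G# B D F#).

In Ab minor, the leading-tone chord is built on the raised seventh degree, G.
That chord is spelled G-Bb-Db.
With the 64 figure the chord is in second inversion; from the bass Db upward in close position it reads Db-G-Bb.

Db G Bb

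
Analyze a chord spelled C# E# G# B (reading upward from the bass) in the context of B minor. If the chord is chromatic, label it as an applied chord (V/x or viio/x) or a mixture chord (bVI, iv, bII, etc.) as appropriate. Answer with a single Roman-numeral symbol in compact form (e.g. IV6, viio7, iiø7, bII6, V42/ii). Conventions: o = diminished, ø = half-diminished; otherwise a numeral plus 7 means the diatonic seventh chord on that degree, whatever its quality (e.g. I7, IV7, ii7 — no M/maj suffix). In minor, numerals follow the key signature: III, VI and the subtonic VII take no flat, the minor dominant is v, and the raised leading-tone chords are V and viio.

V7/V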